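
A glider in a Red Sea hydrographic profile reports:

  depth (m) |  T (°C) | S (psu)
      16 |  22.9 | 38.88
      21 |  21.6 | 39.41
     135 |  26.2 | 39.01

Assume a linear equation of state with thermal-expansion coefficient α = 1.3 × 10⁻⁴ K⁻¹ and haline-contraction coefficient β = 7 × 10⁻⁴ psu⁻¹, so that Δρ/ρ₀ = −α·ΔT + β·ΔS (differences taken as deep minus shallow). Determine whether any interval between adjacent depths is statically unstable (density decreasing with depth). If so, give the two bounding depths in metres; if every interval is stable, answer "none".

Evaluate Δρ/ρ₀ = −αΔT + βΔS across each adjacent pair:
  16–21 m: −αΔT+βΔS = −(1.3 × 10⁻⁴)(-1.3)+(7 × 10⁻⁴)(+0.53) = 5.4 × 10⁻⁴ → stable
  21–135 m: −αΔT+βΔS = −(1.3 × 10⁻⁴)(+4.6)+(7 × 10⁻⁴)(-0.40) = -8.8 × 10⁻⁴ → UNSTABLE
The 21–135 m interval has Δρ < 0: lighter water underlies denser water.

21–135 m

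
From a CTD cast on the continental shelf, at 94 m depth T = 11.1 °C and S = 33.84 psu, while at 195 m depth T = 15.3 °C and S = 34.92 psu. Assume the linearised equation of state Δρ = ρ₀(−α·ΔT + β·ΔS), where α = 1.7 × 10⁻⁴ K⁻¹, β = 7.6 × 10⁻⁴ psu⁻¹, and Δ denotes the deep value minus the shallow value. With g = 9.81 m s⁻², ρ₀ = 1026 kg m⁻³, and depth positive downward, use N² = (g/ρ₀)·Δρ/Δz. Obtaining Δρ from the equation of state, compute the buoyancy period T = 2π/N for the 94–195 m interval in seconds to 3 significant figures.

ΔT = +4.2 K, ΔS = +1.08 psu (deep − shallow).
Δρ/ρ₀ = −αΔT + βΔS = -7.14 × 10⁻⁴ + 8.208 × 10⁻⁴ = 1.068 × 10⁻⁴, so Δρ ≈ 0.1096 kg m⁻³.
N² = (g/ρ₀)·Δρ/Δz = g·(Δρ/ρ₀)/Δz = 9.81 × 1.068 × 10⁻⁴ / 101 = 1.0373 × 10⁻⁵ s⁻².
N = √(1.0373 × 10⁻⁵) = 3.2207 × 10⁻³ rad s⁻¹ → T = 2π/N = 1.9509 × 10³ s ≈ 1.95 × 10³ s.

1.95 × 10³ s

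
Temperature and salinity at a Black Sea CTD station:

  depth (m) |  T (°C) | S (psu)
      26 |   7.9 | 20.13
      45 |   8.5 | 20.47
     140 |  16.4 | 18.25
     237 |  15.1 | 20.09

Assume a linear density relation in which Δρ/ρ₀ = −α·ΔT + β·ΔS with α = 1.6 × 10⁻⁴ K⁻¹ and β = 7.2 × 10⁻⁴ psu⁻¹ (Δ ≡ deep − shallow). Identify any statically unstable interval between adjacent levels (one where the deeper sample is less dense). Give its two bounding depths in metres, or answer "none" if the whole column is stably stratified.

45–140 m

Evaluate Δρ/ρ₀ = −αΔT + βΔS across each adjacent pair:
  26–45 m: −αΔT+βΔS = −(1.6 × 10⁻⁴)(+0.6)+(7.2 × 10⁻⁴)(+0.34) = 1.5 × 10⁻⁴ → stable
  45–140 m: −αΔT+βΔS = −(1.6 × 10⁻⁴)(+7.9)+(7.2 × 10⁻⁴)(-2.22) = -2.9 × 10⁻³ → UNSTABLE
  140–237 m: −αΔT+βΔS = −(1.6 × 10⁻⁴)(-1.3)+(7.2 × 10⁻⁴)(+1.84) = 1.5 × 10⁻³ → stable
The 45–140 m interval has Δρ < 0: lighter water underlies denser water.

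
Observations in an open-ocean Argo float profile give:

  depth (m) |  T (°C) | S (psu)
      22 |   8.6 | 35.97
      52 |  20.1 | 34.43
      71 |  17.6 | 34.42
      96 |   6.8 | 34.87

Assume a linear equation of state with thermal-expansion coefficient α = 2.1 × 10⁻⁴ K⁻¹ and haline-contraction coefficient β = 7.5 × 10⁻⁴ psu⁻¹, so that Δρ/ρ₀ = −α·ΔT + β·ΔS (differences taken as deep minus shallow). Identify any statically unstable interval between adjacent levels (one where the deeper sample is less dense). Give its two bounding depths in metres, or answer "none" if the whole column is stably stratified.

Evaluate Δρ/ρ₀ = −αΔT + βΔS across each adjacent pair:
  22–52 m: −αΔT+βΔS = −(2.1 × 10⁻⁴)(+11.5)+(7.5 × 10⁻⁴)(-1.54) = -3.6 × 10⁻³ → UNSTABLE
  52–71 m: −αΔT+βΔS = −(2.1 × 10⁻⁴)(-2.5)+(7.5 × 10⁻⁴)(-0.01) = 5.2 × 10⁻⁴ → stable
  71–96 m: −αΔT+βΔS = −(2.1 × 10⁻⁴)(-10.8)+(7.5 × 10⁻⁴)(+0.45) = 2.6 × 10⁻³ → stable
The 22–52 m interval has Δρ < 0: lighter water underlies denser water.

22–52 m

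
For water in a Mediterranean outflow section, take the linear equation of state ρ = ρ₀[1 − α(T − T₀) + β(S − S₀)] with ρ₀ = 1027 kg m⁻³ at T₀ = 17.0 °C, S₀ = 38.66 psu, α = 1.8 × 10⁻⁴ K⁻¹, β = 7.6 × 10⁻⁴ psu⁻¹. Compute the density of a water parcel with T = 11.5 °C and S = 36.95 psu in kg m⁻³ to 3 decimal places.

T − T₀ = -5.5 K, S − S₀ = -1.71 psu.
Bracket = 1 − α·(-5.5) + β·(-1.71) = 1 + (-3.096 × 10⁻⁴) = 0.9996904.
ρ = 1027 × 0.9996904 = 1026.682 kg m⁻³.

1026.682 kg m⁻³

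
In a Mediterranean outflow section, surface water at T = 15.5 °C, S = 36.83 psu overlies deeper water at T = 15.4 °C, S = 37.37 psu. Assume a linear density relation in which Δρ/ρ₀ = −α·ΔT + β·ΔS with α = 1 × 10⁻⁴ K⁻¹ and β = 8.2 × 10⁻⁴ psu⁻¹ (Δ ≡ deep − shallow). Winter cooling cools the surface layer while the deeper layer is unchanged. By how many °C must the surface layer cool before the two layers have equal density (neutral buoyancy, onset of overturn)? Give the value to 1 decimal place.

Neutral buoyancy requires Δρ = 0, i.e. −α(T_deep − T_surf′) + β(S_deep − S_surf) = 0.
T_surf′ = T_deep − (β/α)·ΔS = 15.4 − (8.2 × 10⁻⁴/1 × 10⁻⁴)·(+0.54) = 10.972 °C.
Cooling required: 15.5 − (10.972) = 4.528 °C.

4.5 °C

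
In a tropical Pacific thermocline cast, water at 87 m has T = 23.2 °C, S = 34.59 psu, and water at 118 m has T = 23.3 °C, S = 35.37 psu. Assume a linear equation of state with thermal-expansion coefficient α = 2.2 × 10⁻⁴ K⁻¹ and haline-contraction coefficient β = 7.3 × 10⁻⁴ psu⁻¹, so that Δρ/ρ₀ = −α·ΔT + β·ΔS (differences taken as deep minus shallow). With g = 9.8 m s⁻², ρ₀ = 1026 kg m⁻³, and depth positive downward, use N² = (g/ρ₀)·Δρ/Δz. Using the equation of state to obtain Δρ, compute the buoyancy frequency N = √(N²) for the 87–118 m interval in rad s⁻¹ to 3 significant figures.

ΔT = +0.1 K, ΔS = +0.78 psu (deep − shallow).
Δρ/ρ₀ = −αΔT + βΔS = -2.20 × 10⁻⁵ + 5.694 × 10⁻⁴ = 5.474 × 10⁻⁴, so Δρ ≈ 0.5616 kg m⁻³.
N² = (g/ρ₀)·Δρ/Δz = g·(Δρ/ρ₀)/Δz = 9.8 × 5.474 × 10⁻⁴ / 31 = 1.7305 × 10⁻⁴ s⁻².
N = √(1.7305 × 10⁻⁴) = 0.013155 rad s⁻¹ ≈ 0.0132 rad s⁻¹.

0.0132 rad s⁻¹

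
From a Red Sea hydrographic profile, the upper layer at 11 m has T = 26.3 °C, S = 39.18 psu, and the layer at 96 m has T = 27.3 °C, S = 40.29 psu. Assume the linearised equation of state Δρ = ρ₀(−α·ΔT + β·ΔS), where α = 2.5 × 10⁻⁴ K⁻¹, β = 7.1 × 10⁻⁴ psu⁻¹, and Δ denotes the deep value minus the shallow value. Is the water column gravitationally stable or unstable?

stable

ΔT = 27.3 − 26.3 = +1.0 K and ΔS = 40.29 − 39.18 = +1.11 psu (deep − shallow).
−αΔT = -2.50 × 10⁻⁴; βΔS = 7.881 × 10⁻⁴; sum Δρ/ρ₀ = 5.381 × 10⁻⁴.
Δρ/ρ₀ > 0, so Δρ > 0: deeper water is denser → statically stable.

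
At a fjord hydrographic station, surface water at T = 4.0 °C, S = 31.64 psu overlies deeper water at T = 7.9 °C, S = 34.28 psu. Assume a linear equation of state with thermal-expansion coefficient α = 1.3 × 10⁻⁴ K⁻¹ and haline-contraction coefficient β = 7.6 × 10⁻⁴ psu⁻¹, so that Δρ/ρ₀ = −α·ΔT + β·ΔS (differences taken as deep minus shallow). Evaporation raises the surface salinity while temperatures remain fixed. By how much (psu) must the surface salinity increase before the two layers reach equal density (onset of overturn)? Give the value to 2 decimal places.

Neutral buoyancy requires −α(T_deep − T_surf) + β(S_deep − S_surf′) = 0.
S_surf′ = S_deep − (α/β)·ΔT = 34.28 − (1.3 × 10⁻⁴/7.6 × 10⁻⁴)·(+3.9) = 33.6129 psu.
Increase required: 33.6129 − 31.64 = 1.9729 psu.

1.97 psu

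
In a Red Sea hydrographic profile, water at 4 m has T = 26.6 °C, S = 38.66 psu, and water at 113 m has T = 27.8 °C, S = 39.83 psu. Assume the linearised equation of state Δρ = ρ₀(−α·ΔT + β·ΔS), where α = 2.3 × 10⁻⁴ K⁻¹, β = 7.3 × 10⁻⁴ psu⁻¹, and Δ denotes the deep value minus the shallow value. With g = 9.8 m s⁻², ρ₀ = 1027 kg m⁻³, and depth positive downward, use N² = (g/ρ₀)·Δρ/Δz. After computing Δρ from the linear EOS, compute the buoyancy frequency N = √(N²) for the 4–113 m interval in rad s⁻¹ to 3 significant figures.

ΔT = +1.2 K, ΔS = +1.17 psu (deep − shallow).
Δρ/ρ₀ = −αΔT + βΔS = -2.76 × 10⁻⁴ + 8.541 × 10⁻⁴ = 5.781 × 10⁻⁴, so Δρ ≈ 0.5937 kg m⁻³.
N² = (g/ρ₀)·Δρ/Δz = g·(Δρ/ρ₀)/Δz = 9.8 × 5.781 × 10⁻⁴ / 109 = 5.1976 × 10⁻⁵ s⁻².
N = √(5.1976 × 10⁻⁵) = 7.2094 × 10⁻³ rad s⁻¹ ≈ 7.21 × 10⁻³ rad s⁻¹.

7.21 × 10⁻³ rad s⁻¹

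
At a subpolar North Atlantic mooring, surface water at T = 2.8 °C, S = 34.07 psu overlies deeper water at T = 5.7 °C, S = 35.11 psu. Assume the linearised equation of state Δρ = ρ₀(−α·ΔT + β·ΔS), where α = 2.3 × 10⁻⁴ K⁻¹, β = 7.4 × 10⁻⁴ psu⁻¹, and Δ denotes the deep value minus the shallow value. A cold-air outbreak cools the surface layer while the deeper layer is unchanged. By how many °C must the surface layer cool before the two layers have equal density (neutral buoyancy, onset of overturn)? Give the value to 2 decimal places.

0.45 °C

Neutral buoyancy requires Δρ = 0, i.e. −α(T_deep − T_surf′) + β(S_deep − S_surf) = 0.
T_surf′ = T_deep − (β/α)·ΔS = 5.7 − (7.4 × 10⁻⁴/2.3 × 10⁻⁴)·(+1.04) = 2.3539 °C.
Cooling required: 2.8 − (2.3539) = 0.4461 °C.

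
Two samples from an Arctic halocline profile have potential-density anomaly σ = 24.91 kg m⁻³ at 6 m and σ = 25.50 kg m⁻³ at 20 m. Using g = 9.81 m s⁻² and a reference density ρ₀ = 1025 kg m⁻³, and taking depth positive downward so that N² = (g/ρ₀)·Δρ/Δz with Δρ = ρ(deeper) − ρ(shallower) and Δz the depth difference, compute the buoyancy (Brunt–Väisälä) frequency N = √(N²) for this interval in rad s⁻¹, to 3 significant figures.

Δρ = 1025.50 − 1024.91 = 0.59 kg m⁻³ over Δz = 20 − 6 = 14 m.
N² = (9.81/1025) × (0.59/14) = 4.0334 × 10⁻⁴ s⁻².
N = √(4.0334 × 10⁻⁴) = 0.020083 rad s⁻¹ ≈ 0.0201 rad s⁻¹.
Since Δρ > 0 the layer is stably stratified.

0.0201 rad s⁻¹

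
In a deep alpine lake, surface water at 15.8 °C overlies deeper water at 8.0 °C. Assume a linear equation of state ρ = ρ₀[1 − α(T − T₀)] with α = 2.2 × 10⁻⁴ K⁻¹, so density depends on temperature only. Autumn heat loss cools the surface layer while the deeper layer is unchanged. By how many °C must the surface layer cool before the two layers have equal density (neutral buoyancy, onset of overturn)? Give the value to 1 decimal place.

7.8 °C

With temperature the only control, equal density requires T_surf′ = T_deep.
T_surf′ = 8.0 °C.
Cooling required: 15.8 − 8.0 = 7.8 °C.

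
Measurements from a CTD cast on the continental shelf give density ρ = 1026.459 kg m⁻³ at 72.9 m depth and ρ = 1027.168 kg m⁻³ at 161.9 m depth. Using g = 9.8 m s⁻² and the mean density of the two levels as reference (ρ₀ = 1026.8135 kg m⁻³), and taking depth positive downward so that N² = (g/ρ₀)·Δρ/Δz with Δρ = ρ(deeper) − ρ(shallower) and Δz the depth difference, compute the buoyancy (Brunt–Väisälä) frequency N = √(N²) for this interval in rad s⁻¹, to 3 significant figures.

Δρ = 1027.168 − 1026.459 = 0.709 kg m⁻³ over Δz = 161.9 − 72.9 = 89 m.
N² = (9.8/1026.8135) × (0.709/89) = 7.6031 × 10⁻⁵ s⁻².
N = √(7.6031 × 10⁻⁵) = 8.7196 × 10⁻³ rad s⁻¹ ≈ 8.72 × 10⁻³ rad s⁻¹.

8.72 × 10⁻³ rad s⁻¹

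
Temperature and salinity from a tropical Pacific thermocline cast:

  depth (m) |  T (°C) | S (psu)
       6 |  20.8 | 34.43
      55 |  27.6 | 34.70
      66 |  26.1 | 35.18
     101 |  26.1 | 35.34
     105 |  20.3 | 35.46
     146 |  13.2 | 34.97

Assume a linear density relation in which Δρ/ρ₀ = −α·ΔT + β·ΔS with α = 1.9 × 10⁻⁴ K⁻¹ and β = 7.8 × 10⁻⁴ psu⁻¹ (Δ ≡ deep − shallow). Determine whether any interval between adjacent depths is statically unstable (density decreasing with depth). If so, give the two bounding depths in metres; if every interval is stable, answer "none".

6–55 m

Evaluate Δρ/ρ₀ = −αΔT + βΔS across each adjacent pair:
  6–55 m: −αΔT+βΔS = −(1.9 × 10⁻⁴)(+6.8)+(7.8 × 10⁻⁴)(+0.27) = -1.1 × 10⁻³ → UNSTABLE
  55–66 m: −αΔT+βΔS = −(1.9 × 10⁻⁴)(-1.5)+(7.8 × 10⁻⁴)(+0.48) = 6.6 × 10⁻⁴ → stable
  66–101 m: −αΔT+βΔS = −(1.9 × 10⁻⁴)(+0.0)+(7.8 × 10⁻⁴)(+0.16) = 1.2 × 10⁻⁴ → stable
  101–105 m: −αΔT+βΔS = −(1.9 × 10⁻⁴)(-5.8)+(7.8 × 10⁻⁴)(+0.12) = 1.2 × 10⁻³ → stable
  105–146 m: −αΔT+βΔS = −(1.9 × 10⁻⁴)(-7.1)+(7.8 × 10⁻⁴)(-0.49) = 9.7 × 10⁻⁴ → stable
The 6–55 m interval has Δρ < 0: lighter water underlies denser water.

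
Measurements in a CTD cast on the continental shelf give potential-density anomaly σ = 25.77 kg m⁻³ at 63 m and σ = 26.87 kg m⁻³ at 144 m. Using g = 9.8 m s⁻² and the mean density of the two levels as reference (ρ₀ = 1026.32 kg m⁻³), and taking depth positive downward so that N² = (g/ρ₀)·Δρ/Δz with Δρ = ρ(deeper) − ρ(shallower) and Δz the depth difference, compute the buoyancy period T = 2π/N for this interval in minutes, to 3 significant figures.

Δρ = 1026.87 − 1025.77 = 1.10 kg m⁻³ over Δz = 144 − 63 = 81 m.
N² = (9.8/1026.32) × (1.10/81) = 1.2967 × 10⁻⁴ s⁻².
N = √(1.2967 × 10⁻⁴) = 0.011387 rad s⁻¹, so T = 2π/N = 551.79 s = 9.1965 min ≈ 9.20 min.
Since Δρ > 0 the layer is stably stratified.

9.20 min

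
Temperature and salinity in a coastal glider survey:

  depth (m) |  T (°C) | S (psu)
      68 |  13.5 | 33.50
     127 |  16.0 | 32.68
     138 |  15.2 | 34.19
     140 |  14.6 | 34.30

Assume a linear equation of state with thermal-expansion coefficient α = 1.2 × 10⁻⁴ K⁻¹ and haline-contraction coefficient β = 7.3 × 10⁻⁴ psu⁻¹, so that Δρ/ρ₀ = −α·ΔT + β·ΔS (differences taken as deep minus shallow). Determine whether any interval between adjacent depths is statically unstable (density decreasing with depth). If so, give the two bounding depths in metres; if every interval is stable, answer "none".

Evaluate Δρ/ρ₀ = −αΔT + βΔS across each adjacent pair:
  68–127 m: −αΔT+βΔS = −(1.2 × 10⁻⁴)(+2.5)+(7.3 × 10⁻⁴)(-0.82) = -9.0 × 10⁻⁴ → UNSTABLE
  127–138 m: −αΔT+βΔS = −(1.2 × 10⁻⁴)(-0.8)+(7.3 × 10⁻⁴)(+1.51) = 1.2 × 10⁻³ → stable
  138–140 m: −αΔT+βΔS = −(1.2 × 10⁻⁴)(-0.6)+(7.3 × 10⁻⁴)(+0.11) = 1.5 × 10⁻⁴ → stable
The 68–127 m interval has Δρ < 0: lighter water underlies denser water.

68–127 m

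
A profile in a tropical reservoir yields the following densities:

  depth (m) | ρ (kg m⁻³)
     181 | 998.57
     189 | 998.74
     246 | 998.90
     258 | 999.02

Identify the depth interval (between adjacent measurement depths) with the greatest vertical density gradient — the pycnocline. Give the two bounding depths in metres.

181–189 m

Compute the density gradient over each adjacent pair:
  181–189 m: Δρ/Δz = 0.17/8 = 0.021 kg m⁻⁴
  189–246 m: Δρ/Δz = 0.16/57 = 2.8 × 10⁻³ kg m⁻⁴
  246–258 m: Δρ/Δz = 0.12/12 = 0.010 kg m⁻⁴
The largest gradient is in the 181–189 m interval — the pycnocline.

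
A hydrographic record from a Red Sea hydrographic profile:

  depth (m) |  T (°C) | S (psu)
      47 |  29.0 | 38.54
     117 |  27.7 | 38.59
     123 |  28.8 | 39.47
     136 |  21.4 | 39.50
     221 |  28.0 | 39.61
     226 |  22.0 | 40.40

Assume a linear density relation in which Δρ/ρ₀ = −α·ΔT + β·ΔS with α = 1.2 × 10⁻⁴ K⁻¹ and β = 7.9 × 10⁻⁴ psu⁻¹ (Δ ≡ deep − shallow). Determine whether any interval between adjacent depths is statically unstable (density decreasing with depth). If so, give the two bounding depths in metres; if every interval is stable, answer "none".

Evaluate Δρ/ρ₀ = −αΔT + βΔS across each adjacent pair:
  47–117 m: −αΔT+βΔS = −(1.2 × 10⁻⁴)(-1.3)+(7.9 × 10⁻⁴)(+0.05) = 2.0 × 10⁻⁴ → stable
  117–123 m: −αΔT+βΔS = −(1.2 × 10⁻⁴)(+1.1)+(7.9 × 10⁻⁴)(+0.88) = 5.6 × 10⁻⁴ → stable
  123–136 m: −αΔT+βΔS = −(1.2 × 10⁻⁴)(-7.4)+(7.9 × 10⁻⁴)(+0.03) = 9.1 × 10⁻⁴ → stable
  136–221 m: −αΔT+βΔS = −(1.2 × 10⁻⁴)(+6.6)+(7.9 × 10⁻⁴)(+0.11) = -7.1 × 10⁻⁴ → UNSTABLE
  221–226 m: −αΔT+βΔS = −(1.2 × 10⁻⁴)(-6.0)+(7.9 × 10⁻⁴)(+0.79) = 1.3 × 10⁻³ → stable
The 136–221 m interval has Δρ < 0: lighter water underlies denser water.

136–221 m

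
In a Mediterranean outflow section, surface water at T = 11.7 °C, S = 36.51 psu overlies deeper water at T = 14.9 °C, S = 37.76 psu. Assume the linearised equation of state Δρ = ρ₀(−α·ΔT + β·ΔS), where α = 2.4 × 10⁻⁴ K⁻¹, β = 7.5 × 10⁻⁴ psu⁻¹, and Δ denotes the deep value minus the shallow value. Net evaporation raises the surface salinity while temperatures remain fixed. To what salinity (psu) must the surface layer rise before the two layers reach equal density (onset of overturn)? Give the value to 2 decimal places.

Neutral buoyancy requires −α(T_deep − T_surf) + β(S_deep − S_surf′) = 0.
S_surf′ = S_deep − (α/β)·ΔT = 37.76 − (2.4 × 10⁻⁴/7.5 × 10⁻⁴)·(+3.2) = 36.7360 psu.
Increase required: 36.7360 − 36.51 = 0.2260 psu.

36.74 psu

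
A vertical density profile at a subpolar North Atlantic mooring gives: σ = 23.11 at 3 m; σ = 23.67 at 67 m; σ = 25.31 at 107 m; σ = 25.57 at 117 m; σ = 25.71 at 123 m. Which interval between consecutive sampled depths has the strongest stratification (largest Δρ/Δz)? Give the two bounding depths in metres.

67–107 m

Compute the density gradient over each adjacent pair:
  3–67 m: Δρ/Δz = 0.56/64 = 8.8 × 10⁻³ kg m⁻⁴
  67–107 m: Δρ/Δz = 1.64/40 = 0.041 kg m⁻⁴
  107–117 m: Δρ/Δz = 0.26/10 = 0.026 kg m⁻⁴
  117–123 m: Δρ/Δz = 0.14/6 = 0.023 kg m⁻⁴
The largest gradient is in the 67–107 m interval — the pycnocline.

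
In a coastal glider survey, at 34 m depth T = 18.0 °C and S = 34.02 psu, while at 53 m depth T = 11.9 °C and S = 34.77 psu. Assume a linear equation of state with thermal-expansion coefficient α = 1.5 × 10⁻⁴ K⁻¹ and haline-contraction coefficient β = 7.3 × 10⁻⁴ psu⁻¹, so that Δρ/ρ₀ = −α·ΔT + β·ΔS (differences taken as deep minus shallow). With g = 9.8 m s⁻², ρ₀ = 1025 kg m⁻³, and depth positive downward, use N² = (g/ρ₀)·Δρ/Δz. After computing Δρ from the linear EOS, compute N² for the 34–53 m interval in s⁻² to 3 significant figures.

ΔT = -6.1 K, ΔS = +0.75 psu (deep − shallow).
Δρ/ρ₀ = −αΔT + βΔS = 9.15 × 10⁻⁴ + 5.475 × 10⁻⁴ = 1.4625 × 10⁻³, so Δρ ≈ 1.499 kg m⁻³.
N² = (g/ρ₀)·Δρ/Δz = g·(Δρ/ρ₀)/Δz = 9.8 × 1.4625 × 10⁻³ / 19 = 7.5434 × 10⁻⁴ s⁻² ≈ 7.54 × 10⁻⁴ s⁻².

7.54 × 10⁻⁴ s⁻²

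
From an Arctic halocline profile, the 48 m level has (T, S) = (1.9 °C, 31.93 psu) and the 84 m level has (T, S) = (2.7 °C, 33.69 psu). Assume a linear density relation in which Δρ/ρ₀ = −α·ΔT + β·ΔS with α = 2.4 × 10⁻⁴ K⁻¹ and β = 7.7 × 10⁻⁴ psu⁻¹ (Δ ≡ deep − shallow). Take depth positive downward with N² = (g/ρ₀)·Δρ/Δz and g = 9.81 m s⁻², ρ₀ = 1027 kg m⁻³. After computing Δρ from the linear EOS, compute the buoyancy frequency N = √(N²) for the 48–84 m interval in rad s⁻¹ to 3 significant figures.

0.0178 rad s⁻¹

ΔT = +0.8 K, ΔS = +1.76 psu (deep − shallow).
Δρ/ρ₀ = −αΔT + βΔS = -1.92 × 10⁻⁴ + 1.3552 × 10⁻³ = 1.1632 × 10⁻³, so Δρ ≈ 1.195 kg m⁻³.
N² = (g/ρ₀)·Δρ/Δz = g·(Δρ/ρ₀)/Δz = 9.81 × 1.1632 × 10⁻³ / 36 = 3.1697 × 10⁻⁴ s⁻².
N = √(3.1697 × 10⁻⁴) = 0.017804 rad s⁻¹ ≈ 0.0178 rad s⁻¹.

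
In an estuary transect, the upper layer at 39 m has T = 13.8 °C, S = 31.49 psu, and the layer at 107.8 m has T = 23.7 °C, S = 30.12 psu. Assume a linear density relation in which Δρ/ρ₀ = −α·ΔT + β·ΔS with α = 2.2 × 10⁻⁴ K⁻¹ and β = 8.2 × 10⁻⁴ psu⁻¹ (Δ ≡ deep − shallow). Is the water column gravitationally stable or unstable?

unstable

ΔT = 23.7 − 13.8 = +9.9 K and ΔS = 30.12 − 31.49 = -1.37 psu (deep − shallow).
−αΔT = -2.178 × 10⁻³; βΔS = -1.1234 × 10⁻³; sum Δρ/ρ₀ = -3.3014 × 10⁻³.
Δρ/ρ₀ < 0, so Δρ < 0: deeper water is lighter → statically unstable; the column would overturn.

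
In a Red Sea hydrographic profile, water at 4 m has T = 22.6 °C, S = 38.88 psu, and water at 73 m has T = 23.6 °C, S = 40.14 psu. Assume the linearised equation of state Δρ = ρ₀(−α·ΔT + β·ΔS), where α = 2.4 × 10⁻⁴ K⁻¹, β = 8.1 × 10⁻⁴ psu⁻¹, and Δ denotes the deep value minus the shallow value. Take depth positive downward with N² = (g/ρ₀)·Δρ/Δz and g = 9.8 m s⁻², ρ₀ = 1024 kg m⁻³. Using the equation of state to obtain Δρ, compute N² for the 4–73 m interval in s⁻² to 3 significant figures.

1.11 × 10⁻⁴ s⁻²

ΔT = +1.0 K, ΔS = +1.26 psu (deep − shallow).
Δρ/ρ₀ = −αΔT + βΔS = -2.40 × 10⁻⁴ + 1.0206 × 10⁻³ = 7.806 × 10⁻⁴, so Δρ ≈ 0.7993 kg m⁻³.
N² = (g/ρ₀)·Δρ/Δz = g·(Δρ/ρ₀)/Δz = 9.8 × 7.806 × 10⁻⁴ / 69 = 1.1087 × 10⁻⁴ s⁻² ≈ 1.11 × 10⁻⁴ s⁻².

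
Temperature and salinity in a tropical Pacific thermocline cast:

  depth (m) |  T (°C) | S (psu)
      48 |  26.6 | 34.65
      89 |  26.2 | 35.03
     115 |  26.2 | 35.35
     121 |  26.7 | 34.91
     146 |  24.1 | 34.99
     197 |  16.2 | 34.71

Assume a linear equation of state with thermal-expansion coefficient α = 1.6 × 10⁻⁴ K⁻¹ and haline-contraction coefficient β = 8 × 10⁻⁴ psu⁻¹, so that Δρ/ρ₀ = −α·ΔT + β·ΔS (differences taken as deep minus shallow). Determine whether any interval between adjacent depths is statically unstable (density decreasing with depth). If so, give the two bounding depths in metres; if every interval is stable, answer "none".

Evaluate Δρ/ρ₀ = −αΔT + βΔS across each adjacent pair:
  48–89 m: −αΔT+βΔS = −(1.6 × 10⁻⁴)(-0.4)+(8 × 10⁻⁴)(+0.38) = 3.7 × 10⁻⁴ → stable
  89–115 m: −αΔT+βΔS = −(1.6 × 10⁻⁴)(+0.0)+(8 × 10⁻⁴)(+0.32) = 2.6 × 10⁻⁴ → stable
  115–121 m: −αΔT+βΔS = −(1.6 × 10⁻⁴)(+0.5)+(8 × 10⁻⁴)(-0.44) = -4.3 × 10⁻⁴ → UNSTABLE
  121–146 m: −αΔT+βΔS = −(1.6 × 10⁻⁴)(-2.6)+(8 × 10⁻⁴)(+0.08) = 4.8 × 10⁻⁴ → stable
  146–197 m: −αΔT+βΔS = −(1.6 × 10⁻⁴)(-7.9)+(8 × 10⁻⁴)(-0.28) = 1.0 × 10⁻³ → stable
The 115–121 m interval has Δρ < 0: lighter water underlies denser water.

115–121 m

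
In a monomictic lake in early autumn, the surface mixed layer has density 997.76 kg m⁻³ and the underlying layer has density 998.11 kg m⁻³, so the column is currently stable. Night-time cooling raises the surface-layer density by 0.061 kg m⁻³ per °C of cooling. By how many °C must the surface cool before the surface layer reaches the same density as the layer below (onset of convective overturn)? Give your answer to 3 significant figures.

5.74 °C

Density deficit of the surface layer: 998.11 − 997.76 = 0.35 kg m⁻³.
Required change = 0.35 / 0.061 = 5.74 °C.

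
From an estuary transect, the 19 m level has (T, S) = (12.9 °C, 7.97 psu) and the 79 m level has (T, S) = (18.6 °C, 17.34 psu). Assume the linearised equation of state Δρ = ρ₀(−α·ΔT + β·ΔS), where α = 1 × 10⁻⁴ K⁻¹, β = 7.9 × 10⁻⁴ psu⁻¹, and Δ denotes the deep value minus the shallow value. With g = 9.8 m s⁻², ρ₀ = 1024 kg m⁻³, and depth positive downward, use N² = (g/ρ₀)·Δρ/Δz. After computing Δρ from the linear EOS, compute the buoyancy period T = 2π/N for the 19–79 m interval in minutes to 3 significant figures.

3.13 min

ΔT = +5.7 K, ΔS = +9.37 psu (deep − shallow).
Δρ/ρ₀ = −αΔT + βΔS = -5.70 × 10⁻⁴ + 7.4023 × 10⁻³ = 6.8323 × 10⁻³, so Δρ ≈ 6.996 kg m⁻³.
N² = (g/ρ₀)·Δρ/Δz = g·(Δρ/ρ₀)/Δz = 9.8 × 6.8323 × 10⁻³ / 60 = 1.1159 × 10⁻³ s⁻².
N = √(1.1159 × 10⁻³) = 0.033405 rad s⁻¹ → T = 2π/N = 188.09 s = 3.1348 min ≈ 3.13 min.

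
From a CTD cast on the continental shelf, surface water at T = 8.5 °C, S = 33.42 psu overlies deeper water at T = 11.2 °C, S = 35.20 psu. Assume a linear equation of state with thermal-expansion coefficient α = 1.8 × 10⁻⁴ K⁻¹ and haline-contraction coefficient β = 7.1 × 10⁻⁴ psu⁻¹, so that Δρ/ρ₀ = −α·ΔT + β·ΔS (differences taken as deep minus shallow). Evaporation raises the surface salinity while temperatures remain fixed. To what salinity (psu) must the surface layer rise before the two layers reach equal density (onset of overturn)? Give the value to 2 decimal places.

34.52 psu

Neutral buoyancy requires −α(T_deep − T_surf) + β(S_deep − S_surf′) = 0.
S_surf′ = S_deep − (α/β)·ΔT = 35.20 − (1.8 × 10⁻⁴/7.1 × 10⁻⁴)·(+2.7) = 34.5155 psu.
Increase required: 34.5155 − 33.42 = 1.0955 psu.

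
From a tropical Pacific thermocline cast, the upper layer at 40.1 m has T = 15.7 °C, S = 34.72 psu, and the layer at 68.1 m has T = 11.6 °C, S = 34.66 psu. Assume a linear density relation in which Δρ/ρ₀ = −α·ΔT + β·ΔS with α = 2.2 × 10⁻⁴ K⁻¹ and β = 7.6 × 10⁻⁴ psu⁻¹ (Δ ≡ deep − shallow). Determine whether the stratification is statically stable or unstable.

stable

ΔT = 11.6 − 15.7 = -4.1 K and ΔS = 34.66 − 34.72 = -0.06 psu (deep − shallow).
−αΔT = 9.02 × 10⁻⁴; βΔS = -4.56 × 10⁻⁵; sum Δρ/ρ₀ = 8.564 × 10⁻⁴.
Δρ/ρ₀ > 0, so Δρ > 0: deeper water is denser → statically stable.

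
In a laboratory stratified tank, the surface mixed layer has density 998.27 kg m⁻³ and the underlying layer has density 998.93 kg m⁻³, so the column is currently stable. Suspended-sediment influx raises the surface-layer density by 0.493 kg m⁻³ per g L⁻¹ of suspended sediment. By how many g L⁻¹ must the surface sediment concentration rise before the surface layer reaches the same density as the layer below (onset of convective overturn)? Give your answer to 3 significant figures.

1.34 g L⁻¹

Density deficit of the surface layer: 998.93 − 998.27 = 0.66 kg m⁻³.
Required change = 0.66 / 0.493 = 1.34 g L⁻¹.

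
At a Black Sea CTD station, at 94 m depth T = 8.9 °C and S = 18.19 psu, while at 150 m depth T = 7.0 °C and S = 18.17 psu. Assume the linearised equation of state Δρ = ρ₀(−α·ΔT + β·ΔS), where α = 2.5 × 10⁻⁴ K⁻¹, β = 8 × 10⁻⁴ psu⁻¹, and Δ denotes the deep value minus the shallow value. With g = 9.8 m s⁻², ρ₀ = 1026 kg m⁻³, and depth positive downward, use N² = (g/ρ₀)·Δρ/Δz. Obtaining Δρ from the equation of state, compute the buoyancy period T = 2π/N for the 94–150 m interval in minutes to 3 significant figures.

ΔT = -1.9 K, ΔS = -0.02 psu (deep − shallow).
Δρ/ρ₀ = −αΔT + βΔS = 4.75 × 10⁻⁴ − 1.60 × 10⁻⁵ = 4.59 × 10⁻⁴, so Δρ ≈ 0.4709 kg m⁻³.
N² = (g/ρ₀)·Δρ/Δz = g·(Δρ/ρ₀)/Δz = 9.8 × 4.59 × 10⁻⁴ / 56 = 8.0325 × 10⁻⁵ s⁻².
N = √(8.0325 × 10⁻⁵) = 8.9624 × 10⁻³ rad s⁻¹ → T = 2π/N = 701.06 s = 11.684 min ≈ 11.7 min.

11.7 min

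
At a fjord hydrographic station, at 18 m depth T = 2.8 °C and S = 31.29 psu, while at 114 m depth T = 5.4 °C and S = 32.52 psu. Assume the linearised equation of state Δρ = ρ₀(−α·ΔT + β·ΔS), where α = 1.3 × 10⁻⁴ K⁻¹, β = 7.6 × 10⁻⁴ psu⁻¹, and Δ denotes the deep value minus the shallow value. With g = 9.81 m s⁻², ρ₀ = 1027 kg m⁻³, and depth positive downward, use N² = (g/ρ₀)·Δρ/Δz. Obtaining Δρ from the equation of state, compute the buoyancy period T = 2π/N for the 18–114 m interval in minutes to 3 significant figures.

ΔT = +2.6 K, ΔS = +1.23 psu (deep − shallow).
Δρ/ρ₀ = −αΔT + βΔS = -3.38 × 10⁻⁴ + 9.348 × 10⁻⁴ = 5.968 × 10⁻⁴, so Δρ ≈ 0.6129 kg m⁻³.
N² = (g/ρ₀)·Δρ/Δz = g·(Δρ/ρ₀)/Δz = 9.81 × 5.968 × 10⁻⁴ / 96 = 6.0986 × 10⁻⁵ s⁻².
N = √(6.0986 × 10⁻⁵) = 7.8094 × 10⁻³ rad s⁻¹ → T = 2π/N = 804.57 s = 13.410 min ≈ 13.4 min.

13.4 min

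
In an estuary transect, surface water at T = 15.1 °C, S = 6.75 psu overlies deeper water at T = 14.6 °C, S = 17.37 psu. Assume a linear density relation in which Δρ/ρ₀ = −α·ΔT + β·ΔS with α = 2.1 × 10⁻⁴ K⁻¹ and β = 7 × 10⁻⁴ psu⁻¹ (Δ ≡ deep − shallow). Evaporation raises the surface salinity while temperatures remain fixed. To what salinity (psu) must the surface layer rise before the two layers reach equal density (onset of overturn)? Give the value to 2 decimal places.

17.52 psu

Neutral buoyancy requires −α(T_deep − T_surf) + β(S_deep − S_surf′) = 0.
S_surf′ = S_deep − (α/β)·ΔT = 17.37 − (2.1 × 10⁻⁴/7 × 10⁻⁴)·(-0.5) = 17.5200 psu.
Increase required: 17.5200 − 6.75 = 10.7700 psu.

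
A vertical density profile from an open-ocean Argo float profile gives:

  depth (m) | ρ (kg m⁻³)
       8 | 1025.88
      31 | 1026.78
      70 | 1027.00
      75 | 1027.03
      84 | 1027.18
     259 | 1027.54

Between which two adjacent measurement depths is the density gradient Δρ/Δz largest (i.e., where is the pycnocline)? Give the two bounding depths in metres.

8–31 m

Compute the density gradient over each adjacent pair:
  8–31 m: Δρ/Δz = 0.90/23 = 0.039 kg m⁻⁴
  31–70 m: Δρ/Δz = 0.22/39 = 5.6 × 10⁻³ kg m⁻⁴
  70–75 m: Δρ/Δz = 0.03/5 = 6.0 × 10⁻³ kg m⁻⁴
  75–84 m: Δρ/Δz = 0.15/9 = 0.017 kg m⁻⁴
  84–259 m: Δρ/Δz = 0.36/175 = 2.1 × 10⁻³ kg m⁻⁴
The largest gradient is in the 8–31 m interval — the pycnocline.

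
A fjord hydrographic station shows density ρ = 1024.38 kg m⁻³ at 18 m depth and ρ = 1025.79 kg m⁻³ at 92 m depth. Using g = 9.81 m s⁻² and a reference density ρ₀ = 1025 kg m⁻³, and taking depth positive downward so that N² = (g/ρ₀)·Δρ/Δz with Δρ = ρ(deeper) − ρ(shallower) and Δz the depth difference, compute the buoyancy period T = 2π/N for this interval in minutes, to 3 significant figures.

7.75 min

Δρ = 1025.79 − 1024.38 = 1.41 kg m⁻³ over Δz = 92 − 18 = 74 m.
N² = (9.81/1025) × (1.41/74) = 1.8236 × 10⁻⁴ s⁻².
N = √(1.8236 × 10⁻⁴) = 0.013504 rad s⁻¹, so T = 2π/N = 465.28 s = 7.7547 min ≈ 7.75 min.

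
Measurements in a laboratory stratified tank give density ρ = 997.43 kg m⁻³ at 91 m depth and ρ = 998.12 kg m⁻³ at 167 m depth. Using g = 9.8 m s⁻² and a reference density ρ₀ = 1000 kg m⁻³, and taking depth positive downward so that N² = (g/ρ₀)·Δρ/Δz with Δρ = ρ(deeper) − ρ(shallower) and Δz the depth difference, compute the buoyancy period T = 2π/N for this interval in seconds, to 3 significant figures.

Δρ = 998.12 − 997.43 = 0.69 kg m⁻³ over Δz = 167 − 91 = 76 m.
N² = (9.8/1000) × (0.69/76) = 8.8974 × 10⁻⁵ s⁻².
N = √(8.8974 × 10⁻⁵) = 9.4326 × 10⁻³ rad s⁻¹, so T = 2π/N = 666.11 s ≈ 666 s.
A positive N² confirms static stability across the interval.

666 s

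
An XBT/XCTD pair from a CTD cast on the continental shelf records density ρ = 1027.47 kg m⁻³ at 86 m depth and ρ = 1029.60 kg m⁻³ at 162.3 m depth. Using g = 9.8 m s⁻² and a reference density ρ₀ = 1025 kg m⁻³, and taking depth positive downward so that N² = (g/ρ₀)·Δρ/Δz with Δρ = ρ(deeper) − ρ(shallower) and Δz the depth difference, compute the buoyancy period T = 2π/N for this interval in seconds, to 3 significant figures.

Δρ = 1029.60 − 1027.47 = 2.13 kg m⁻³ over Δz = 162.3 − 86 = 76.3 m.
N² = (9.8/1025) × (2.13/76.3) = 2.6691 × 10⁻⁴ s⁻².
N = √(2.6691 × 10⁻⁴) = 0.016337 rad s⁻¹, so T = 2π/N = 384.60 s ≈ 385 s.
N² > 0, so the interval is statically stable.

385 s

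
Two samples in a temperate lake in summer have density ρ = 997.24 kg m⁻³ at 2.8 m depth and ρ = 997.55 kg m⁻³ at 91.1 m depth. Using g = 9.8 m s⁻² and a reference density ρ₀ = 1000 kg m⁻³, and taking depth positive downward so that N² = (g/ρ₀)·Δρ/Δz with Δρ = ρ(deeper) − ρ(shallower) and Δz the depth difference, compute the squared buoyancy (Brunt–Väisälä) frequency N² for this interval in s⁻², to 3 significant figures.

3.44 × 10⁻⁵ s⁻²

Δρ = 997.55 − 997.24 = 0.31 kg m⁻³ over Δz = 91.1 − 2.8 = 88.3 m.
N² = (9.8/1000) × (0.31/88.3) = 3.4405 × 10⁻⁵ s⁻² ≈ 3.44 × 10⁻⁵ s⁻².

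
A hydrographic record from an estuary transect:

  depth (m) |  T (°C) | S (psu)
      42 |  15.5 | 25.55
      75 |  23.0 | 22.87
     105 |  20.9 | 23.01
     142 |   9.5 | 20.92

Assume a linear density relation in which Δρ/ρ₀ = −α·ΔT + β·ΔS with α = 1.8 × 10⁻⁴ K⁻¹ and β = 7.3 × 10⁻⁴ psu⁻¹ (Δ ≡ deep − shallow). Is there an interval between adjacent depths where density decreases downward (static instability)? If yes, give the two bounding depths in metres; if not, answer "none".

Evaluate Δρ/ρ₀ = −αΔT + βΔS across each adjacent pair:
  42–75 m: −αΔT+βΔS = −(1.8 × 10⁻⁴)(+7.5)+(7.3 × 10⁻⁴)(-2.68) = -3.3 × 10⁻³ → UNSTABLE
  75–105 m: −αΔT+βΔS = −(1.8 × 10⁻⁴)(-2.1)+(7.3 × 10⁻⁴)(+0.14) = 4.8 × 10⁻⁴ → stable
  105–142 m: −αΔT+βΔS = −(1.8 × 10⁻⁴)(-11.4)+(7.3 × 10⁻⁴)(-2.09) = 5.3 × 10⁻⁴ → stable
The 42–75 m interval has Δρ < 0: lighter water underlies denser water.

42–75 m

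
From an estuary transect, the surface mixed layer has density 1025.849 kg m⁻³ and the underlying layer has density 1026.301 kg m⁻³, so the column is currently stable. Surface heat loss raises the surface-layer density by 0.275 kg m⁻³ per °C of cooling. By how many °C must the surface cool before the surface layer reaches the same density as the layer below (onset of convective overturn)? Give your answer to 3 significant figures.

Density deficit of the surface layer: 1026.301 − 1025.849 = 0.452 kg m⁻³.
Required change = 0.452 / 0.275 = 1.64 °C.

1.64 °C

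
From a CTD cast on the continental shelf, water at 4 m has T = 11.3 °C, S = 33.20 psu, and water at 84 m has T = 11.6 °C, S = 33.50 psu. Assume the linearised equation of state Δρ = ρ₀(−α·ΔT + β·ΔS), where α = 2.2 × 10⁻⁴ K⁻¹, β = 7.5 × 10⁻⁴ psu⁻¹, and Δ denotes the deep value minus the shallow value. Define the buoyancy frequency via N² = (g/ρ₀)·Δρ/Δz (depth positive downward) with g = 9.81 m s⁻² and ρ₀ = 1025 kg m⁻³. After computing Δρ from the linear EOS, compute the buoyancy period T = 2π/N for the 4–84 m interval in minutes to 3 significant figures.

23.7 min

ΔT = +0.3 K, ΔS = +0.30 psu (deep − shallow).
Δρ/ρ₀ = −αΔT + βΔS = -6.60 × 10⁻⁵ + 2.25 × 10⁻⁴ = 1.59 × 10⁻⁴, so Δρ ≈ 0.1630 kg m⁻³.
N² = (g/ρ₀)·Δρ/Δz = g·(Δρ/ρ₀)/Δz = 9.81 × 1.59 × 10⁻⁴ / 80 = 1.9497 × 10⁻⁵ s⁻².
N = √(1.9497 × 10⁻⁵) = 4.4155 × 10⁻³ rad s⁻¹ → T = 2π/N = 1.4230 × 10³ s = 23.717 min ≈ 23.7 min.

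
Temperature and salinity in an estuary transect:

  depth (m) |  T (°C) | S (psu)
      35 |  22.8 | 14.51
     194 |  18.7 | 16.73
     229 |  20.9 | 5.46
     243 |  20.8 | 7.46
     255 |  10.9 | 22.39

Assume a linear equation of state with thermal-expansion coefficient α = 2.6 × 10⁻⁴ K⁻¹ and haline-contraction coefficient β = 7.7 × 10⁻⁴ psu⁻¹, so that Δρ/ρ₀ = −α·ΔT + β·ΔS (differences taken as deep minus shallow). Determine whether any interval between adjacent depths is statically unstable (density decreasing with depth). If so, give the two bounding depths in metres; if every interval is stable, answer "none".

194–229 m

Evaluate Δρ/ρ₀ = −αΔT + βΔS across each adjacent pair:
  35–194 m: −αΔT+βΔS = −(2.6 × 10⁻⁴)(-4.1)+(7.7 × 10⁻⁴)(+2.22) = 2.8 × 10⁻³ → stable
  194–229 m: −αΔT+βΔS = −(2.6 × 10⁻⁴)(+2.2)+(7.7 × 10⁻⁴)(-11.27) = -9.2 × 10⁻³ → UNSTABLE
  229–243 m: −αΔT+βΔS = −(2.6 × 10⁻⁴)(-0.1)+(7.7 × 10⁻⁴)(+2.00) = 1.6 × 10⁻³ → stable
  243–255 m: −αΔT+βΔS = −(2.6 × 10⁻⁴)(-9.9)+(7.7 × 10⁻⁴)(+14.93) = 0.014 → stable
The 194–229 m interval has Δρ < 0: lighter water underlies denser water.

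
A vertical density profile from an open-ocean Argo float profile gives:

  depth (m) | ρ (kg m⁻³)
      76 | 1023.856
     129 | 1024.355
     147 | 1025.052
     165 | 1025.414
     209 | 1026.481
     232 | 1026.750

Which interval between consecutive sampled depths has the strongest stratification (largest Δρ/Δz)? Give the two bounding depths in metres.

Compute the density gradient over each adjacent pair:
  76–129 m: Δρ/Δz = 0.499/53 = 9.4 × 10⁻³ kg m⁻⁴
  129–147 m: Δρ/Δz = 0.697/18 = 0.039 kg m⁻⁴
  147–165 m: Δρ/Δz = 0.362/18 = 0.020 kg m⁻⁴
  165–209 m: Δρ/Δz = 1.067/44 = 0.024 kg m⁻⁴
  209–232 m: Δρ/Δz = 0.269/23 = 0.012 kg m⁻⁴
The largest gradient is in the 129–147 m interval — the pycnocline.

129–147 m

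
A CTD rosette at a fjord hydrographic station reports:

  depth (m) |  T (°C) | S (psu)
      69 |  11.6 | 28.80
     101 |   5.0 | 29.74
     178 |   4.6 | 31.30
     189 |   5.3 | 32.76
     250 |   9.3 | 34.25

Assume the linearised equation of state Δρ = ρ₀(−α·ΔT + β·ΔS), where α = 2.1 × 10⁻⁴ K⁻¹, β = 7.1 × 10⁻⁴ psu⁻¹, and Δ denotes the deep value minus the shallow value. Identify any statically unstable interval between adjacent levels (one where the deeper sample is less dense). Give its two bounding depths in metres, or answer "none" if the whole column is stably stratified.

none

Evaluate Δρ/ρ₀ = −αΔT + βΔS across each adjacent pair:
  69–101 m: −αΔT+βΔS = −(2.1 × 10⁻⁴)(-6.6)+(7.1 × 10⁻⁴)(+0.94) = 2.1 × 10⁻³ → stable
  101–178 m: −αΔT+βΔS = −(2.1 × 10⁻⁴)(-0.4)+(7.1 × 10⁻⁴)(+1.56) = 1.2 × 10⁻³ → stable
  178–189 m: −αΔT+βΔS = −(2.1 × 10⁻⁴)(+0.7)+(7.1 × 10⁻⁴)(+1.46) = 8.9 × 10⁻⁴ → stable
  189–250 m: −αΔT+βΔS = −(2.1 × 10⁻⁴)(+4.0)+(7.1 × 10⁻⁴)(+1.49) = 2.2 × 10⁻⁴ → stable
Every interval has Δρ > 0: the column is stably stratified throughout.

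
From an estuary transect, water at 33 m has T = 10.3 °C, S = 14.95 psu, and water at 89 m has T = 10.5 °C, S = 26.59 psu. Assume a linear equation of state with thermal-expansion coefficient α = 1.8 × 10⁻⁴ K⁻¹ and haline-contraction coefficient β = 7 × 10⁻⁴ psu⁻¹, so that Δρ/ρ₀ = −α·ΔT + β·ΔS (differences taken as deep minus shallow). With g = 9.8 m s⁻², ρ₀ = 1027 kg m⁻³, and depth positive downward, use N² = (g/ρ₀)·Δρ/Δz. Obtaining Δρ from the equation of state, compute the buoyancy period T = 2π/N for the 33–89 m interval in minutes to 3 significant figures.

2.78 min

ΔT = +0.2 K, ΔS = +11.64 psu (deep − shallow).
Δρ/ρ₀ = −αΔT + βΔS = -3.60 × 10⁻⁵ + 8.148 × 10⁻³ = 8.112 × 10⁻³, so Δρ ≈ 8.331 kg m⁻³.
N² = (g/ρ₀)·Δρ/Δz = g·(Δρ/ρ₀)/Δz = 9.8 × 8.112 × 10⁻³ / 56 = 1.4196 × 10⁻³ s⁻².
N = √(1.4196 × 10⁻³) = 0.037678 rad s⁻¹ → T = 2π/N = 166.76 s = 2.7793 min ≈ 2.78 min.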